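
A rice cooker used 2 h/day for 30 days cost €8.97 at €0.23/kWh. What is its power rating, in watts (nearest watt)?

650 W

Energy = €8.97 ÷ €0.23/kWh = 39 kWh
Runtime = 2 h/day × 30 days = 60 h
Power = 39 kWh ÷ 60 h = 0.65 kW = 650 W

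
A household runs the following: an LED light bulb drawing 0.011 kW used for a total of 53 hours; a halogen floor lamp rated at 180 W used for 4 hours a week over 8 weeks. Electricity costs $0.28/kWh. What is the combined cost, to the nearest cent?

LED light bulb: 0.011 kW × 53 h = 0.583 kWh
halogen floor lamp: Runtime = 4 h/week × 8 weeks = 32 h
halogen floor lamp: 0.18 kW × 32 h = 5.76 kWh
Total energy = 6.343 kWh
Cost = 6.343 × $0.28 = $1.78

$1.78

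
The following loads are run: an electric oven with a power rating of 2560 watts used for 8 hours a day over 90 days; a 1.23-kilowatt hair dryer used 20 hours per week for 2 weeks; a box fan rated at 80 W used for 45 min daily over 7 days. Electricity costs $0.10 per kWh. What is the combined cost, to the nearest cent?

electric oven: Runtime = 8 h/day × 90 days = 720 h
electric oven: 2.56 kW × 720 h = 1843.2 kWh
hair dryer: Runtime = 20 h/week × 2 weeks = 40 h
hair dryer: 1.23 kW × 40 h = 49.2 kWh
box fan: Runtime = 45 min × 7 = 315 min = 5.25 h
box fan: 0.08 kW × 5.25 h = 0.42 kWh
Total energy = 1892.82 kWh
Cost = 1892.82 × $0.10 = $189.28

$189.28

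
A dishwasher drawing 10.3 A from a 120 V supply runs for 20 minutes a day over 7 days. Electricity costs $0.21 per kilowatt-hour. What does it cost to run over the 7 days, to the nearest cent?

Power = 10.3 A × 120 V = 1236 W = 1.236 kW
Runtime = 20 min × 7 = 140 min = 2.333333… h
Energy = 1.236 kW × 2.333333… h = 2.884 kWh
Cost = 2.884 kWh × $0.21/kWh = $0.61

$0.61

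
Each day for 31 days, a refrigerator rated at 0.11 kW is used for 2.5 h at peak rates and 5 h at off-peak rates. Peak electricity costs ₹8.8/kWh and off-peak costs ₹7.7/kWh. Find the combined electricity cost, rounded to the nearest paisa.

₹206.31

Peak energy = 0.11 kW × 2.5 h × 31 = 8.525 kWh
Off-peak energy = 0.11 kW × 5 h × 31 = 17.05 kWh
Cost = 8.525 × ₹8.8 + 17.05 × ₹7.7 = ₹75.02 + ₹131.285 = ₹206.31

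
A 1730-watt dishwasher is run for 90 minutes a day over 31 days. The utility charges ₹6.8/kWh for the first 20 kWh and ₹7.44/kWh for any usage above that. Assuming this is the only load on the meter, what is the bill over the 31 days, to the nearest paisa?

₹585.71

Runtime = 90 min × 31 = 2790 min = 46.5 h
Energy = 1.73 kW × 46.5 h = 80.445 kWh
Tier 1 (0–20 kWh): 20 × ₹6.8 = ₹136
Above 20 kWh: 60.445 × ₹7.44 = ₹449.7108
Bill = ₹585.71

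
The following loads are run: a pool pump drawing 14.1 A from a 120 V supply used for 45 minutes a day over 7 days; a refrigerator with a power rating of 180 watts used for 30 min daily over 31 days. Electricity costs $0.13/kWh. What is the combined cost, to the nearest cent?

$1.52

pool pump: Power = 14.1 A × 120 V = 1692 W = 1.692 kW
pool pump: Runtime = 45 min × 7 = 315 min = 5.25 h
pool pump: 1.692 kW × 5.25 h = 8.883 kWh
refrigerator: Runtime = 30 min × 31 = 930 min = 15.5 h
refrigerator: 0.18 kW × 15.5 h = 2.79 kWh
Total energy = 11.673 kWh
Cost = 11.673 × $0.13 = $1.52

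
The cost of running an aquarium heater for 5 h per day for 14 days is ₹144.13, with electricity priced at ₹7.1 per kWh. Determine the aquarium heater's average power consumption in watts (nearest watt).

Energy = ₹144.13 ÷ ₹7.1/kWh = 20.3 kWh
Runtime = 5 h/day × 14 days = 70 h
Power = 20.3 kWh ÷ 70 h = 0.29 kW = 290 W

290 W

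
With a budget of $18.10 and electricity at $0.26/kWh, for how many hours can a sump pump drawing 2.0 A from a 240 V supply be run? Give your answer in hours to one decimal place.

145.0 h

Power = 2.0 A × 240 V = 480 W = 0.48 kW
Energy available = $18.10 ÷ $0.26/kWh = 69.6154 kWh
Hours = 69.6154 kWh ÷ 0.48 kW = 145.0 h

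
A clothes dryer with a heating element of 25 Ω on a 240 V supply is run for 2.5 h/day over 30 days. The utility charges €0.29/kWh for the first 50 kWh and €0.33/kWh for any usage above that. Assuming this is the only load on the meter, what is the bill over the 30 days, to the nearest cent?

€55.02

Power = V²/R = 240²/25 = 2304 W = 2.304 kW
Runtime = 2.5 h/day × 30 days = 75 h
Energy = 2.304 kW × 75 h = 172.8 kWh
Tier 1 (0–50 kWh): 50 × €0.29 = €14.5
Above 50 kWh: 122.8 × €0.33 = €40.524
Bill = €55.02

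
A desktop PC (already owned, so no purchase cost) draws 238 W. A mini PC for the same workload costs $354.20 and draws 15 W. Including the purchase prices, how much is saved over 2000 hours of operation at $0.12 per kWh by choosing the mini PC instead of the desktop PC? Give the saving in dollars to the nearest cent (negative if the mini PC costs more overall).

-$300.68

desktop PC: $0.00 + (238/1000) kW × 2000 h × $0.12 = $0.00 + $57.12 = $57.12
mini PC: $354.20 + (15/1000) kW × 2000 h × $0.12 = $354.20 + $3.6 = $357.8
Saving = $57.12 − $357.8 = −$300.68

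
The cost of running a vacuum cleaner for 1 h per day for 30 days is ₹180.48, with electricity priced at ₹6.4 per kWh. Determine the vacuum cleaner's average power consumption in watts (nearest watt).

Energy = ₹180.48 ÷ ₹6.4/kWh = 28.2 kWh
Runtime = 1 h/day × 30 days = 30 h
Power = 28.2 kWh ÷ 30 h = 0.94 kW = 940 W

940 W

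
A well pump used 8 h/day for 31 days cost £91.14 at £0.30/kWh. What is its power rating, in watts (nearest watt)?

Energy = £91.14 ÷ £0.30/kWh = 303.8 kWh
Runtime = 8 h/day × 31 days = 248 h
Power = 303.8 kWh ÷ 248 h = 1.225 kW = 1225 W

1225 W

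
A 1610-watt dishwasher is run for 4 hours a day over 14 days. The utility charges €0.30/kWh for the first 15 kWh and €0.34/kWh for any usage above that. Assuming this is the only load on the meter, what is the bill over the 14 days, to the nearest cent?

€30.05

Runtime = 4 h/day × 14 days = 56 h
Energy = 1.61 kW × 56 h = 90.16 kWh
Tier 1 (0–15 kWh): 15 × €0.30 = €4.5
Above 15 kWh: 75.16 × €0.34 = €25.5544
Bill = €30.05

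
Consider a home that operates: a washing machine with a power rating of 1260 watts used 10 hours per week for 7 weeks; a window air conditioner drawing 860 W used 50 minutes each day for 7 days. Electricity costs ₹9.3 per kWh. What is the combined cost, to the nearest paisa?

washing machine: Runtime = 10 h/week × 7 weeks = 70 h
washing machine: 1.26 kW × 70 h = 88.2 kWh
window air conditioner: Runtime = 50 min × 7 = 350 min = 5.833333… h
window air conditioner: 0.86 kW × 5.833333… h = 5.016666… kWh
Total energy = 93.216666… kWh
Cost = 93.216666… × ₹9.3 = ₹866.92

₹866.92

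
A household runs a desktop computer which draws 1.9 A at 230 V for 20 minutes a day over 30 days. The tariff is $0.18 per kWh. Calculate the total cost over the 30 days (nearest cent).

Power = 1.9 A × 230 V = 437 W = 0.437 kW
Runtime = 20 min × 30 = 600 min = 10 h
Energy = 0.437 kW × 10 h = 4.37 kWh
Cost = 4.37 kWh × $0.18/kWh = $0.79

$0.79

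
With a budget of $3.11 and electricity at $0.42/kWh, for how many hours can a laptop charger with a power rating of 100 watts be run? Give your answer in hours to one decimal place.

74.0 h

Energy available = $3.11 ÷ $0.42/kWh = 7.4048 kWh
Hours = 7.4048 kWh ÷ 0.1 kW = 74.0 h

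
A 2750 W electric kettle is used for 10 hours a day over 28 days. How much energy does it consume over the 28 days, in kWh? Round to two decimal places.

Runtime = 10 h/day × 28 days = 280 h
Energy = 2.75 kW × 280 h = 770 kWh

770.00 kWh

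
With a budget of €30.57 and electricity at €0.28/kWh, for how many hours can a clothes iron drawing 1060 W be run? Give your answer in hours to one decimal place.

Energy available = €30.57 ÷ €0.28/kWh = 109.1786 kWh
Hours = 109.1786 kWh ÷ 1.06 kW = 103.0 h

103.0 h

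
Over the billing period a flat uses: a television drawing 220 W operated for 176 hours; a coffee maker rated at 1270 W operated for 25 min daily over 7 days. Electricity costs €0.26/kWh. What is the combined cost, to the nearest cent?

€11.03

television: 0.22 kW × 176 h = 38.72 kWh
coffee maker: Runtime = 25 min × 7 = 175 min = 2.916666… h
coffee maker: 1.27 kW × 2.916666… h = 3.704166… kWh
Total energy = 42.424166… kWh
Cost = 42.424166… × €0.26 = €11.03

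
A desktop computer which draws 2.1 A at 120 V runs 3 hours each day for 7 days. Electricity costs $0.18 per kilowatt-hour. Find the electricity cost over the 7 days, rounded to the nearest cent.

$0.95

Power = 2.1 A × 120 V = 252 W = 0.252 kW
Runtime = 3 h/day × 7 days = 21 h
Energy = 0.252 kW × 21 h = 5.292 kWh
Cost = 5.292 kWh × $0.18/kWh = $0.95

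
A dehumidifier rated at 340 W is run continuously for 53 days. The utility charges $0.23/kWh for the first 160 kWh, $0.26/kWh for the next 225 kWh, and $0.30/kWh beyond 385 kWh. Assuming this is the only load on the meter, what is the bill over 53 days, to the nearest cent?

$109.54

Runtime = 24 h × 53 = 1272 h
Energy = 0.34 kW × 1272 h = 432.48 kWh
Tier 1 (0–160 kWh): 160 × $0.23 = $36.8
Tier 2 (160–385 kWh): 225 × $0.26 = $58.5
Above 385 kWh: 47.48 × $0.30 = $14.244
Bill = $109.54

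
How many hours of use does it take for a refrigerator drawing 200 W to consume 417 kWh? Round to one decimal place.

Hours = 417 kWh ÷ 0.2 kW = 2085.0 h

2085.0 h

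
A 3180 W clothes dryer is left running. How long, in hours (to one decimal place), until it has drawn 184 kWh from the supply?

Hours = 184 kWh ÷ 3.18 kW = 57.9 h

57.9 h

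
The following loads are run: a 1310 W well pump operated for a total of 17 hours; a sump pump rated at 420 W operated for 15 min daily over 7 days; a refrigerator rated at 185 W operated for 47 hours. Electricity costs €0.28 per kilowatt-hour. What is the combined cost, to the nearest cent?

€8.88

well pump: 1.31 kW × 17 h = 22.27 kWh
sump pump: Runtime = 15 min × 7 = 105 min = 1.75 h
sump pump: 0.42 kW × 1.75 h = 0.735 kWh
refrigerator: 0.185 kW × 47 h = 8.695 kWh
Total energy = 31.7 kWh
Cost = 31.7 × €0.28 = €8.88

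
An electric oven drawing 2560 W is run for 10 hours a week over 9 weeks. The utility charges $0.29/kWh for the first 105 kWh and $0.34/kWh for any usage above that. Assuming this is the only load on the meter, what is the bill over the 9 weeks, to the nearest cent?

Runtime = 10 h/week × 9 weeks = 90 h
Energy = 2.56 kW × 90 h = 230.4 kWh
Tier 1 (0–105 kWh): 105 × $0.29 = $30.45
Above 105 kWh: 125.4 × $0.34 = $42.636
Bill = $73.09

$73.09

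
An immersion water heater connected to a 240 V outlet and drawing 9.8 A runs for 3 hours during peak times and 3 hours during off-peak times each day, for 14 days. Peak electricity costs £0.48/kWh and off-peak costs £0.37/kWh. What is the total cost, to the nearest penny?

Power = 9.8 A × 240 V = 2352 W = 2.352 kW
Peak energy = 2.352 kW × 3 h × 14 = 98.784 kWh
Off-peak energy = 2.352 kW × 3 h × 14 = 98.784 kWh
Cost = 98.784 × £0.48 + 98.784 × £0.37 = £47.41632 + £36.55008 = £83.97

£83.97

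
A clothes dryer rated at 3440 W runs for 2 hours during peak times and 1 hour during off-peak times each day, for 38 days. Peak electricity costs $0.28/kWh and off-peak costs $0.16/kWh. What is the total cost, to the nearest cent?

Peak energy = 3.44 kW × 2 h × 38 = 261.44 kWh
Off-peak energy = 3.44 kW × 1 h × 38 = 130.72 kWh
Cost = 261.44 × $0.28 + 130.72 × $0.16 = $73.2032 + $20.9152 = $94.12

$94.12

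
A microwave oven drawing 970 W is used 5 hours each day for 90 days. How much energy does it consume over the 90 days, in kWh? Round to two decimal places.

Runtime = 5 h/day × 90 days = 450 h
Energy = 0.97 kW × 450 h = 436.5 kWh

436.50 kWh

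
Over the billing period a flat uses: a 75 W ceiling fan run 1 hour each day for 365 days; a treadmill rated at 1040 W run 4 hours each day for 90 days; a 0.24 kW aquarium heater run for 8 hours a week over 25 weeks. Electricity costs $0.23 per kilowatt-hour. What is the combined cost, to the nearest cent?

$103.45

ceiling fan: Runtime = 1 h/day × 365 days = 365 h
ceiling fan: 0.075 kW × 365 h = 27.375 kWh
treadmill: Runtime = 4 h/day × 90 days = 360 h
treadmill: 1.04 kW × 360 h = 374.4 kWh
aquarium heater: Runtime = 8 h/week × 25 weeks = 200 h
aquarium heater: 0.24 kW × 200 h = 48 kWh
Total energy = 449.775 kWh
Cost = 449.775 × $0.23 = $103.45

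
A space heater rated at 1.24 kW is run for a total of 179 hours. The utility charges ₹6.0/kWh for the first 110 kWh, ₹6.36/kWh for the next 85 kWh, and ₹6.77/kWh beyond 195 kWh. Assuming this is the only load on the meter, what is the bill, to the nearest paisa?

₹1383.12

Energy = 1.24 kW × 179 h = 221.96 kWh
Tier 1 (0–110 kWh): 110 × ₹6.0 = ₹660
Tier 2 (110–195 kWh): 85 × ₹6.36 = ₹540.6
Above 195 kWh: 26.96 × ₹6.77 = ₹182.5192
Bill = ₹1383.12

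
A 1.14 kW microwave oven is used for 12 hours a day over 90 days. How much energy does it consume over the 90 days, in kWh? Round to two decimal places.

1231.20 kWh

Runtime = 12 h/day × 90 days = 1080 h
Energy = 1.14 kW × 1080 h = 1231.2 kWh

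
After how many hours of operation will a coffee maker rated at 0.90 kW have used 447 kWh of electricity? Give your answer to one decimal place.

496.7 h

Hours = 447 kWh ÷ 0.9 kW = 496.7 h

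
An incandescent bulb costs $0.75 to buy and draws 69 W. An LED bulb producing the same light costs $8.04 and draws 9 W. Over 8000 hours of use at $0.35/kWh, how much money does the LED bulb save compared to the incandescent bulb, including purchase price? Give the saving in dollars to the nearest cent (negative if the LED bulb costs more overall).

$160.71

incandescent bulb: $0.75 + (69/1000) kW × 8000 h × $0.35 = $0.75 + $193.2 = $193.95
LED bulb: $8.04 + (9/1000) kW × 8000 h × $0.35 = $8.04 + $25.2 = $33.24
Saving = $193.95 − $33.24 = $160.71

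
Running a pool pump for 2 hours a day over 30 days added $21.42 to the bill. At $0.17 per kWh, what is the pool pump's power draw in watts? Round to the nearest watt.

2100 W

Energy = $21.42 ÷ $0.17/kWh = 126 kWh
Runtime = 2 h/day × 30 days = 60 h
Power = 126 kWh ÷ 60 h = 2.1 kW = 2100 W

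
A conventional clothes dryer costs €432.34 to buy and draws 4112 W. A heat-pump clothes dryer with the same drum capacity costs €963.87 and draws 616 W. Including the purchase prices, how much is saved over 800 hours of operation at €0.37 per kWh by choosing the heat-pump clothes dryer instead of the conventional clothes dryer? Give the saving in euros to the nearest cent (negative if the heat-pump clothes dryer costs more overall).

€503.29

conventional clothes dryer: €432.34 + (4112/1000) kW × 800 h × €0.37 = €432.34 + €1217.152 = €1649.492
heat-pump clothes dryer: €963.87 + (616/1000) kW × 800 h × €0.37 = €963.87 + €182.336 = €1146.206
Saving = €1649.492 − €1146.206 = €503.286 → €503.29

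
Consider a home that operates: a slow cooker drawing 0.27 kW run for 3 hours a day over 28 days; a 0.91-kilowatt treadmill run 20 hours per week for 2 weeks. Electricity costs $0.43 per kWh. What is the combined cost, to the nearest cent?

slow cooker: Runtime = 3 h/day × 28 days = 84 h
slow cooker: 0.27 kW × 84 h = 22.68 kWh
treadmill: Runtime = 20 h/week × 2 weeks = 40 h
treadmill: 0.91 kW × 40 h = 36.4 kWh
Total energy = 59.08 kWh
Cost = 59.08 × $0.43 = $25.40

$25.40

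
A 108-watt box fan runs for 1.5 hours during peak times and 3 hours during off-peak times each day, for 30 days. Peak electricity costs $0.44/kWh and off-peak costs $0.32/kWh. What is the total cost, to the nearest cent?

$5.25

Peak energy = 0.108 kW × 1.5 h × 30 = 4.86 kWh
Off-peak energy = 0.108 kW × 3 h × 30 = 9.72 kWh
Cost = 4.86 × $0.44 + 9.72 × $0.32 = $2.1384 + $3.1104 = $5.25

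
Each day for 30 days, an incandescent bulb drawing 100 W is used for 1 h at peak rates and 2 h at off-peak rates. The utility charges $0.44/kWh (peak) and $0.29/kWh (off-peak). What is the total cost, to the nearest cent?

Peak energy = 0.1 kW × 1 h × 30 = 3 kWh
Off-peak energy = 0.1 kW × 2 h × 30 = 6 kWh
Cost = 3 × $0.44 + 6 × $0.29 = $1.32 + $1.74 = $3.06

$3.06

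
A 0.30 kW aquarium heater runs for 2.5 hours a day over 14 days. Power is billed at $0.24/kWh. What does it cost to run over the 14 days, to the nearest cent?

Runtime = 2.5 h/day × 14 days = 35 h
Energy = 0.3 kW × 35 h = 10.5 kWh
Cost = 10.5 kWh × $0.24/kWh = $2.52

$2.52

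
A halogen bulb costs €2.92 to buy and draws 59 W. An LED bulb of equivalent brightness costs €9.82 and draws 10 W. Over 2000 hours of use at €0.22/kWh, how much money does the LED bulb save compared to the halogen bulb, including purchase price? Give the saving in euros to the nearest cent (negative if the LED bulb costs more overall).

halogen bulb: €2.92 + (59/1000) kW × 2000 h × €0.22 = €2.92 + €25.96 = €28.88
LED bulb: €9.82 + (10/1000) kW × 2000 h × €0.22 = €9.82 + €4.4 = €14.22
Saving = €28.88 − €14.22 = €14.66

€14.66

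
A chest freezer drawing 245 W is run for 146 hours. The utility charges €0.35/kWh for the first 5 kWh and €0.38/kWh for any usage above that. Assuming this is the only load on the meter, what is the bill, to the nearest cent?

€13.44

Energy = 0.245 kW × 146 h = 35.77 kWh
Tier 1 (0–5 kWh): 5 × €0.35 = €1.75
Above 5 kWh: 30.77 × €0.38 = €11.6926
Bill = €13.44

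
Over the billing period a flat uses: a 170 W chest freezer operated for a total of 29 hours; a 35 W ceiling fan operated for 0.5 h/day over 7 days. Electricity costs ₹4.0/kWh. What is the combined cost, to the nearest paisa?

chest freezer: 0.17 kW × 29 h = 4.93 kWh
ceiling fan: Runtime = 0.5 h/day × 7 days = 3.5 h
ceiling fan: 0.035 kW × 3.5 h = 0.1225 kWh
Total energy = 5.0525 kWh
Cost = 5.0525 × ₹4.0 = ₹20.21

₹20.21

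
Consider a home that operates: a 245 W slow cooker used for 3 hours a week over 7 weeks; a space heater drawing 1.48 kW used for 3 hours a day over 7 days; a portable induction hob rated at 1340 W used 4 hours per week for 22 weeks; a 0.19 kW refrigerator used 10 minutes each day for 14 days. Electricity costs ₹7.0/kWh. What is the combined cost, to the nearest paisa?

₹1082.12

slow cooker: Runtime = 3 h/week × 7 weeks = 21 h
slow cooker: 0.245 kW × 21 h = 5.145 kWh
space heater: Runtime = 3 h/day × 7 days = 21 h
space heater: 1.48 kW × 21 h = 31.08 kWh
portable induction hob: Runtime = 4 h/week × 22 weeks = 88 h
portable induction hob: 1.34 kW × 88 h = 117.92 kWh
refrigerator: Runtime = 10 min × 14 = 140 min = 2.333333… h
refrigerator: 0.19 kW × 2.333333… h = 0.443333… kWh
Total energy = 154.588333… kWh
Cost = 154.588333… × ₹7.0 = ₹1082.12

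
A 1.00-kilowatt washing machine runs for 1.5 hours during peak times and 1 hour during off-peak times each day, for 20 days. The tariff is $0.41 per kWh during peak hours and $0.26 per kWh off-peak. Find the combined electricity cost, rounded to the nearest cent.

$17.50

Peak energy = 1 kW × 1.5 h × 20 = 30 kWh
Off-peak energy = 1 kW × 1 h × 20 = 20 kWh
Cost = 30 × $0.41 + 20 × $0.26 = $12.3 + $5.2 = $17.50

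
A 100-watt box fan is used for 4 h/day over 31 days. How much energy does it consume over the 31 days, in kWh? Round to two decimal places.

Runtime = 4 h/day × 31 days = 124 h
Energy = 0.1 kW × 124 h = 12.4 kWh

12.40 kWh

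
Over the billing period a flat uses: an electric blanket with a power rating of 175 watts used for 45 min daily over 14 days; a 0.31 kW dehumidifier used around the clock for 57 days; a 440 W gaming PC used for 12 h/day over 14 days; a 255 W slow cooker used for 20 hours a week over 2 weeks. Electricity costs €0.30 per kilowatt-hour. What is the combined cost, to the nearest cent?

€153.01

electric blanket: Runtime = 45 min × 14 = 630 min = 10.5 h
electric blanket: 0.175 kW × 10.5 h = 1.8375 kWh
dehumidifier: Runtime = 24 h × 57 = 1368 h
dehumidifier: 0.31 kW × 1368 h = 424.08 kWh
gaming PC: Runtime = 12 h/day × 14 days = 168 h
gaming PC: 0.44 kW × 168 h = 73.92 kWh
slow cooker: Runtime = 20 h/week × 2 weeks = 40 h
slow cooker: 0.255 kW × 40 h = 10.2 kWh
Total energy = 510.0375 kWh
Cost = 510.0375 × €0.30 = €153.01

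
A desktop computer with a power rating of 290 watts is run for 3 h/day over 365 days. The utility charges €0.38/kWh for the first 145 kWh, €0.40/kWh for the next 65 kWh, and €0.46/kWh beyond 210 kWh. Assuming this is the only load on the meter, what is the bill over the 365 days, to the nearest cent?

€130.57

Runtime = 3 h/day × 365 days = 1095 h
Energy = 0.29 kW × 1095 h = 317.55 kWh
Tier 1 (0–145 kWh): 145 × €0.38 = €55.1
Tier 2 (145–210 kWh): 65 × €0.40 = €26
Above 210 kWh: 107.55 × €0.46 = €49.473
Bill = €130.57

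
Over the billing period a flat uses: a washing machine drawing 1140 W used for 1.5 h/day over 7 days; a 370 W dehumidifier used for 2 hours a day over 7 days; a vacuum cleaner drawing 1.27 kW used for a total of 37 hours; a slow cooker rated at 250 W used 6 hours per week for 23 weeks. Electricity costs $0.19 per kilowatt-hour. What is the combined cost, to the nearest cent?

$18.74

washing machine: Runtime = 1.5 h/day × 7 days = 10.5 h
washing machine: 1.14 kW × 10.5 h = 11.97 kWh
dehumidifier: Runtime = 2 h/day × 7 days = 14 h
dehumidifier: 0.37 kW × 14 h = 5.18 kWh
vacuum cleaner: 1.27 kW × 37 h = 46.99 kWh
slow cooker: Runtime = 6 h/week × 23 weeks = 138 h
slow cooker: 0.25 kW × 138 h = 34.5 kWh
Total energy = 98.64 kWh
Cost = 98.64 × $0.19 = $18.74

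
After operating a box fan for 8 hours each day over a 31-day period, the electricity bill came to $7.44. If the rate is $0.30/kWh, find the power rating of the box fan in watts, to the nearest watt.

100 W

Energy = $7.44 ÷ $0.30/kWh = 24.8 kWh
Runtime = 8 h/day × 31 days = 248 h
Power = 24.8 kWh ÷ 248 h = 0.1 kW = 100 W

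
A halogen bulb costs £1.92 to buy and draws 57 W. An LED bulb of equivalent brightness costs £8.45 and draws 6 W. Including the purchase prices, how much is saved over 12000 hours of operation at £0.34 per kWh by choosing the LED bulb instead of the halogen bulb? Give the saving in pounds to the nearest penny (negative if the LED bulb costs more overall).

£201.55

halogen bulb: £1.92 + (57/1000) kW × 12000 h × £0.34 = £1.92 + £232.56 = £234.48
LED bulb: £8.45 + (6/1000) kW × 12000 h × £0.34 = £8.45 + £24.48 = £32.93
Saving = £234.48 − £32.93 = £201.55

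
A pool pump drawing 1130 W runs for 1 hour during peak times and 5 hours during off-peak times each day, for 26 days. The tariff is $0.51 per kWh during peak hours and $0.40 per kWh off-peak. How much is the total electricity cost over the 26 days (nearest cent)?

Peak energy = 1.13 kW × 1 h × 26 = 29.38 kWh
Off-peak energy = 1.13 kW × 5 h × 26 = 146.9 kWh
Cost = 29.38 × $0.51 + 146.9 × $0.40 = $14.9838 + $58.76 = $73.74

$73.74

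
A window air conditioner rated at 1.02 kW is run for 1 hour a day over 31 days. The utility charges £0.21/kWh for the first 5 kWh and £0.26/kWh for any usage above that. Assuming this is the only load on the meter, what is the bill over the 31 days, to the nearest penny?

£7.97

Runtime = 1 h/day × 31 days = 31 h
Energy = 1.02 kW × 31 h = 31.62 kWh
Tier 1 (0–5 kWh): 5 × £0.21 = £1.05
Above 5 kWh: 26.62 × £0.26 = £6.9212
Bill = £7.97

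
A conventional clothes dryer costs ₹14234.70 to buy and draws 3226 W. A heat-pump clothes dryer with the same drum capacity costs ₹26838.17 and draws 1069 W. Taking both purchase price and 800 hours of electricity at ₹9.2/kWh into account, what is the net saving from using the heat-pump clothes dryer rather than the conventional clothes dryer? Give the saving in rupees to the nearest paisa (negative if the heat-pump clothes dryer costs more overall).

₹3272.05

conventional clothes dryer: ₹14234.70 + (3226/1000) kW × 800 h × ₹9.2 = ₹14234.70 + ₹23743.36 = ₹37978.06
heat-pump clothes dryer: ₹26838.17 + (1069/1000) kW × 800 h × ₹9.2 = ₹26838.17 + ₹7867.84 = ₹34706.01
Saving = ₹37978.06 − ₹34706.01 = ₹3272.05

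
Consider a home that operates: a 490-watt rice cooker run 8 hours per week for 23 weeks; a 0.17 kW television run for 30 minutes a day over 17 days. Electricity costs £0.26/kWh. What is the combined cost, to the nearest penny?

£23.82

rice cooker: Runtime = 8 h/week × 23 weeks = 184 h
rice cooker: 0.49 kW × 184 h = 90.16 kWh
television: Runtime = 30 min × 17 = 510 min = 8.5 h
television: 0.17 kW × 8.5 h = 1.445 kWh
Total energy = 91.605 kWh
Cost = 91.605 × £0.26 = £23.82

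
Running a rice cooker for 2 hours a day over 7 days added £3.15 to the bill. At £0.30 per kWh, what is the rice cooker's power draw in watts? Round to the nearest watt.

Energy = £3.15 ÷ £0.30/kWh = 10.5 kWh
Runtime = 2 h/day × 7 days = 14 h
Power = 10.5 kWh ÷ 14 h = 0.75 kW = 750 W

750 W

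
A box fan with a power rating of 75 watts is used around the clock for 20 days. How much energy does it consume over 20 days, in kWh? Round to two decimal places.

36.00 kWh

Runtime = 24 h × 20 = 480 h
Energy = 0.075 kW × 480 h = 36 kWh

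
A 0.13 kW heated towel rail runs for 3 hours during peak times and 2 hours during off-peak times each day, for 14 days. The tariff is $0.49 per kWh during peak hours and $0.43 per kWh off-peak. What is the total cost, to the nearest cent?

$4.24

Peak energy = 0.13 kW × 3 h × 14 = 5.46 kWh
Off-peak energy = 0.13 kW × 2 h × 14 = 3.64 kWh
Cost = 5.46 × $0.49 + 3.64 × $0.43 = $2.6754 + $1.5652 = $4.24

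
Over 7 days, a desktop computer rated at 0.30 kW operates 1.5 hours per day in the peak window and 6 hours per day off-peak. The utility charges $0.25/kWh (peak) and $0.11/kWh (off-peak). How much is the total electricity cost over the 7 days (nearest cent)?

Peak energy = 0.3 kW × 1.5 h × 7 = 3.15 kWh
Off-peak energy = 0.3 kW × 6 h × 7 = 12.6 kWh
Cost = 3.15 × $0.25 + 12.6 × $0.11 = $0.7875 + $1.386 = $2.17

$2.17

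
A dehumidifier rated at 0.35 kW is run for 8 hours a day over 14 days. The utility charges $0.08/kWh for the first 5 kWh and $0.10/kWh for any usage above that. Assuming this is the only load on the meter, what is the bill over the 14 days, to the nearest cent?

$3.82

Runtime = 8 h/day × 14 days = 112 h
Energy = 0.35 kW × 112 h = 39.2 kWh
Tier 1 (0–5 kWh): 5 × $0.08 = $0.4
Above 5 kWh: 34.2 × $0.10 = $3.42
Bill = $3.82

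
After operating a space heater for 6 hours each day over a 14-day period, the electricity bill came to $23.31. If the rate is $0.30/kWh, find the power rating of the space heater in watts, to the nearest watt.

Energy = $23.31 ÷ $0.30/kWh = 77.7 kWh
Runtime = 6 h/day × 14 days = 84 h
Power = 77.7 kWh ÷ 84 h = 0.925 kW = 925 W

925 W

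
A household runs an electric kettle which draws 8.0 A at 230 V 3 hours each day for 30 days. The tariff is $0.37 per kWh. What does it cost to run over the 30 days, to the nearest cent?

Power = 8.0 A × 230 V = 1840 W = 1.84 kW
Runtime = 3 h/day × 30 days = 90 h
Energy = 1.84 kW × 90 h = 165.6 kWh
Cost = 165.6 kWh × $0.37/kWh = $61.27

$61.27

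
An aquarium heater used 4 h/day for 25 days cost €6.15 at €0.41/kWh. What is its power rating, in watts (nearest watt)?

Energy = €6.15 ÷ €0.41/kWh = 15 kWh
Runtime = 4 h/day × 25 days = 100 h
Power = 15 kWh ÷ 100 h = 0.15 kW = 150 W

150 W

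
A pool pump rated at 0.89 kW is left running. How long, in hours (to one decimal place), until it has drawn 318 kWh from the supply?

357.3 h

Hours = 318 kWh ÷ 0.89 kW = 357.3 h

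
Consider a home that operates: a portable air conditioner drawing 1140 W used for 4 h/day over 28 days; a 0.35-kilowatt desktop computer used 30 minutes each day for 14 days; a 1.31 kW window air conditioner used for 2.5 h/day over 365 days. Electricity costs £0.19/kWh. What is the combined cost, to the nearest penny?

portable air conditioner: Runtime = 4 h/day × 28 days = 112 h
portable air conditioner: 1.14 kW × 112 h = 127.68 kWh
desktop computer: Runtime = 30 min × 14 = 420 min = 7 h
desktop computer: 0.35 kW × 7 h = 2.45 kWh
window air conditioner: Runtime = 2.5 h/day × 365 days = 912.5 h
window air conditioner: 1.31 kW × 912.5 h = 1195.375 kWh
Total energy = 1325.505 kWh
Cost = 1325.505 × £0.19 = £251.85

£251.85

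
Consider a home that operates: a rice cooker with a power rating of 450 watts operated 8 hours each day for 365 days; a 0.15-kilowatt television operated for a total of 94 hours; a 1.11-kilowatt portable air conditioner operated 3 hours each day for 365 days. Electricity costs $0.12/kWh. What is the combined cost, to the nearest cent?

$305.23

rice cooker: Runtime = 8 h/day × 365 days = 2920 h
rice cooker: 0.45 kW × 2920 h = 1314 kWh
television: 0.15 kW × 94 h = 14.1 kWh
portable air conditioner: Runtime = 3 h/day × 365 days = 1095 h
portable air conditioner: 1.11 kW × 1095 h = 1215.45 kWh
Total energy = 2543.55 kWh
Cost = 2543.55 × $0.12 = $305.23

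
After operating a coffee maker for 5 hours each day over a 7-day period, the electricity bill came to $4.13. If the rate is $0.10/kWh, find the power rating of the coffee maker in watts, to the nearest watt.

Energy = $4.13 ÷ $0.10/kWh = 41.3 kWh
Runtime = 5 h/day × 7 days = 35 h
Power = 41.3 kWh ÷ 35 h = 1.18 kW = 1180 W

1180 W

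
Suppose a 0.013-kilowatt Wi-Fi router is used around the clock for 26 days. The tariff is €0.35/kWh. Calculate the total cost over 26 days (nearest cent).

Runtime = 24 h × 26 = 624 h
Energy = 0.013 kW × 624 h = 8.112 kWh
Cost = 8.112 kWh × €0.35/kWh = €2.84

€2.84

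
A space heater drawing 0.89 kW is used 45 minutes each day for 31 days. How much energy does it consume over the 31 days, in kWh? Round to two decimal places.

20.69 kWh

Runtime = 45 min × 31 = 1395 min = 23.25 h
Energy = 0.89 kW × 23.25 h = 20.6925 kWh ≈ 20.69 kWh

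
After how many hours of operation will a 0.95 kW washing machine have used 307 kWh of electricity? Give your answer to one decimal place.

Hours = 307 kWh ÷ 0.95 kW = 323.2 h

323.2 h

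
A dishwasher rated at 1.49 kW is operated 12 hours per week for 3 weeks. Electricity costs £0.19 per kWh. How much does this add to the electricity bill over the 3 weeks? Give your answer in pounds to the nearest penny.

Runtime = 12 h/week × 3 weeks = 36 h
Energy = 1.49 kW × 36 h = 53.64 kWh
Cost = 53.64 kWh × £0.19/kWh = £10.19

£10.19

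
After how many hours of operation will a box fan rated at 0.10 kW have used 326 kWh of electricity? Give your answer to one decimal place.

3260.0 h

Hours = 326 kWh ÷ 0.1 kW = 3260.0 h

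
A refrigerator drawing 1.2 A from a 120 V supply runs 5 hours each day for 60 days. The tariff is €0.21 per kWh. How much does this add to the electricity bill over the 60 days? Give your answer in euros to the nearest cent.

Power = 1.2 A × 120 V = 144 W = 0.144 kW
Runtime = 5 h/day × 60 days = 300 h
Energy = 0.144 kW × 300 h = 43.2 kWh
Cost = 43.2 kWh × €0.21/kWh = €9.07

€9.07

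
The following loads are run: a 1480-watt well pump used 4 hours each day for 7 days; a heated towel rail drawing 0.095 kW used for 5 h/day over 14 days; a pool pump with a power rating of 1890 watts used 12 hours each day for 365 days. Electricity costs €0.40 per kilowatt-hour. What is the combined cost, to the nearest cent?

€3330.52

well pump: Runtime = 4 h/day × 7 days = 28 h
well pump: 1.48 kW × 28 h = 41.44 kWh
heated towel rail: Runtime = 5 h/day × 14 days = 70 h
heated towel rail: 0.095 kW × 70 h = 6.65 kWh
pool pump: Runtime = 12 h/day × 365 days = 4380 h
pool pump: 1.89 kW × 4380 h = 8278.2 kWh
Total energy = 8326.29 kWh
Cost = 8326.29 × €0.40 = €3330.52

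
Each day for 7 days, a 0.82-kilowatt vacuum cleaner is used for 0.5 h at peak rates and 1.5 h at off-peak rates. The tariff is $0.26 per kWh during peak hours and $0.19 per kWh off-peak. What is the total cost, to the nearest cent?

Peak energy = 0.82 kW × 0.5 h × 7 = 2.87 kWh
Off-peak energy = 0.82 kW × 1.5 h × 7 = 8.61 kWh
Cost = 2.87 × $0.26 + 8.61 × $0.19 = $0.7462 + $1.6359 = $2.38

$2.38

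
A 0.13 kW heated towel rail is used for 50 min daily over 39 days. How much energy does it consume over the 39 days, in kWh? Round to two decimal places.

Runtime = 50 min × 39 = 1950 min = 32.5 h
Energy = 0.13 kW × 32.5 h = 4.225 kWh ≈ 4.23 kWh

4.23 kWh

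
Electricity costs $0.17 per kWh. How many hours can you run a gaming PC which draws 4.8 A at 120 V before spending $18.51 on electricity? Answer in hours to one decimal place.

189.0 h

Power = 4.8 A × 120 V = 576 W = 0.576 kW
Energy available = $18.51 ÷ $0.17/kWh = 108.8824 kWh
Hours = 108.8824 kWh ÷ 0.576 kW = 189.0 h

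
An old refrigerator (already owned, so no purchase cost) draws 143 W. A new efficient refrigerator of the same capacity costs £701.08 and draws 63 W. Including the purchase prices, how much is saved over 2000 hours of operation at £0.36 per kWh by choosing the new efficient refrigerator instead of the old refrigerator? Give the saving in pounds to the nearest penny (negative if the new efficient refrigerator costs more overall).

-£643.48

old refrigerator: £0.00 + (143/1000) kW × 2000 h × £0.36 = £0.00 + £102.96 = £102.96
new efficient refrigerator: £701.08 + (63/1000) kW × 2000 h × £0.36 = £701.08 + £45.36 = £746.44
Saving = £102.96 − £746.44 = −£643.48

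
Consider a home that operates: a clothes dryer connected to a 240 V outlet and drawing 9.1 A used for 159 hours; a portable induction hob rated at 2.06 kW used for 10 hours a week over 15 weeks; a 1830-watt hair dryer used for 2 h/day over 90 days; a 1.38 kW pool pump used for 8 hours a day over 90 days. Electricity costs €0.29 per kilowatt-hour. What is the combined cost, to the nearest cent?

clothes dryer: Power = 9.1 A × 240 V = 2184 W = 2.184 kW
clothes dryer: 2.184 kW × 159 h = 347.256 kWh
portable induction hob: Runtime = 10 h/week × 15 weeks = 150 h
portable induction hob: 2.06 kW × 150 h = 309 kWh
hair dryer: Runtime = 2 h/day × 90 days = 180 h
hair dryer: 1.83 kW × 180 h = 329.4 kWh
pool pump: Runtime = 8 h/day × 90 days = 720 h
pool pump: 1.38 kW × 720 h = 993.6 kWh
Total energy = 1979.256 kWh
Cost = 1979.256 × €0.29 = €573.98

€573.98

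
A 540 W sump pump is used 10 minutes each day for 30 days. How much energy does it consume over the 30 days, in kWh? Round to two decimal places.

2.70 kWh

Runtime = 10 min × 30 = 300 min = 5 h
Energy = 0.54 kW × 5 h = 2.7 kWh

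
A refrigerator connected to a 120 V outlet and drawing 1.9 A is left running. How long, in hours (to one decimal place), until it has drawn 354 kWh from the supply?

1552.6 h

Power = 1.9 A × 120 V = 228 W = 0.228 kW
Hours = 354 kWh ÷ 0.228 kW = 1552.6 h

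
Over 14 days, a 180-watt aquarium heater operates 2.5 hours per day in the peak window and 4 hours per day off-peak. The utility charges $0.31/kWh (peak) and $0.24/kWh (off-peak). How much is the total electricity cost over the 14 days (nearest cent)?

$4.37

Peak energy = 0.18 kW × 2.5 h × 14 = 6.3 kWh
Off-peak energy = 0.18 kW × 4 h × 14 = 10.08 kWh
Cost = 6.3 × $0.31 + 10.08 × $0.24 = $1.953 + $2.4192 = $4.37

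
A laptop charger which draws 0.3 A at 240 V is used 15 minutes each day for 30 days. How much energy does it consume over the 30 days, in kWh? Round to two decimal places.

0.54 kWh

Power = 0.3 A × 240 V = 72 W = 0.072 kW
Runtime = 15 min × 30 = 450 min = 7.5 h
Energy = 0.072 kW × 7.5 h = 0.54 kWh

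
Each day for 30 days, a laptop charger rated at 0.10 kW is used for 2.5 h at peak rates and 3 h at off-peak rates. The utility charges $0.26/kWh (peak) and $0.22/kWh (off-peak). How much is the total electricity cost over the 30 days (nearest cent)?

Peak energy = 0.1 kW × 2.5 h × 30 = 7.5 kWh
Off-peak energy = 0.1 kW × 3 h × 30 = 9 kWh
Cost = 7.5 × $0.26 + 9 × $0.22 = $1.95 + $1.98 = $3.93

$3.93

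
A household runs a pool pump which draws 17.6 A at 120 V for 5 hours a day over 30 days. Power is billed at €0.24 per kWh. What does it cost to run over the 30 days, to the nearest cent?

Power = 17.6 A × 120 V = 2112 W = 2.112 kW
Runtime = 5 h/day × 30 days = 150 h
Energy = 2.112 kW × 150 h = 316.8 kWh
Cost = 316.8 kWh × €0.24/kWh = €76.03

€76.03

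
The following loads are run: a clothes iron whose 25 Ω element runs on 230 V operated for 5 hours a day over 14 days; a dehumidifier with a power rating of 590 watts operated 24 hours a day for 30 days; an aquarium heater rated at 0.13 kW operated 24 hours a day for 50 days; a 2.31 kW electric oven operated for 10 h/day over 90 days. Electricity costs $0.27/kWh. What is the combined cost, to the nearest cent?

$758.14

clothes iron: Power = V²/R = 230²/25 = 2116 W = 2.116 kW
clothes iron: Runtime = 5 h/day × 14 days = 70 h
clothes iron: 2.116 kW × 70 h = 148.12 kWh
dehumidifier: Runtime = 24 h × 30 = 720 h
dehumidifier: 0.59 kW × 720 h = 424.8 kWh
aquarium heater: Runtime = 24 h × 50 = 1200 h
aquarium heater: 0.13 kW × 1200 h = 156 kWh
electric oven: Runtime = 10 h/day × 90 days = 900 h
electric oven: 2.31 kW × 900 h = 2079 kWh
Total energy = 2807.92 kWh
Cost = 2807.92 × $0.27 = $758.14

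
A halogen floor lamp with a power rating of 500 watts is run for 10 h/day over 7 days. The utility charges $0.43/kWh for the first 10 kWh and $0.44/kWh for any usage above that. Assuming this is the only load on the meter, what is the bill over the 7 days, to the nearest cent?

Runtime = 10 h/day × 7 days = 70 h
Energy = 0.5 kW × 70 h = 35 kWh
Tier 1 (0–10 kWh): 10 × $0.43 = $4.3
Above 10 kWh: 25 × $0.44 = $11
Bill = $15.30

$15.30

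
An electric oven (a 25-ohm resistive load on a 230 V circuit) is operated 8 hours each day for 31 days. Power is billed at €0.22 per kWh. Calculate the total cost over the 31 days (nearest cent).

€115.45

Power = V²/R = 230²/25 = 2116 W = 2.116 kW
Runtime = 8 h/day × 31 days = 248 h
Energy = 2.116 kW × 248 h = 524.768 kWh
Cost = 524.768 kWh × €0.22/kWh = €115.45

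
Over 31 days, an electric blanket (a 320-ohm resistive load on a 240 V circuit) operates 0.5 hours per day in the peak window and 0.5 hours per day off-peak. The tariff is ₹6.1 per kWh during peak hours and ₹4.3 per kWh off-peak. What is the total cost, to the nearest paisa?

₹29.02

Power = V²/R = 240²/320 = 180 W = 0.18 kW
Peak energy = 0.18 kW × 0.5 h × 31 = 2.79 kWh
Off-peak energy = 0.18 kW × 0.5 h × 31 = 2.79 kWh
Cost = 2.79 × ₹6.1 + 2.79 × ₹4.3 = ₹17.019 + ₹11.997 = ₹29.02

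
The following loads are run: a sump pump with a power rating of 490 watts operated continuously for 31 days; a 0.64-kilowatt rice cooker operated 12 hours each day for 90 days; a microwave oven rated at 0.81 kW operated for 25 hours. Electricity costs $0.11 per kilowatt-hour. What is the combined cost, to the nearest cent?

sump pump: Runtime = 24 h × 31 = 744 h
sump pump: 0.49 kW × 744 h = 364.56 kWh
rice cooker: Runtime = 12 h/day × 90 days = 1080 h
rice cooker: 0.64 kW × 1080 h = 691.2 kWh
microwave oven: 0.81 kW × 25 h = 20.25 kWh
Total energy = 1076.01 kWh
Cost = 1076.01 × $0.11 = $118.36

$118.36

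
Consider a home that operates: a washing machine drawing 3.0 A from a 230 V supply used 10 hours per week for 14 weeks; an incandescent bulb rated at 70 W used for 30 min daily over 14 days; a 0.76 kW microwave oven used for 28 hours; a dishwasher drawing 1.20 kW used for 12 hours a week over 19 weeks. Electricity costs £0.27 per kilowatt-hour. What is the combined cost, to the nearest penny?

£105.83

washing machine: Power = 3.0 A × 230 V = 690 W = 0.69 kW
washing machine: Runtime = 10 h/week × 14 weeks = 140 h
washing machine: 0.69 kW × 140 h = 96.6 kWh
incandescent bulb: Runtime = 30 min × 14 = 420 min = 7 h
incandescent bulb: 0.07 kW × 7 h = 0.49 kWh
microwave oven: 0.76 kW × 28 h = 21.28 kWh
dishwasher: Runtime = 12 h/week × 19 weeks = 228 h
dishwasher: 1.2 kW × 228 h = 273.6 kWh
Total energy = 391.97 kWh
Cost = 391.97 × £0.27 = £105.83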